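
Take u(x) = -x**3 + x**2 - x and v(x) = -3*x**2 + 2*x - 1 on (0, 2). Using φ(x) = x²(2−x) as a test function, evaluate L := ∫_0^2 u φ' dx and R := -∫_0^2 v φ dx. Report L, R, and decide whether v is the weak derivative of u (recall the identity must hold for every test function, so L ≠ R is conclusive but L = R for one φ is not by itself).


LHS = 68/15, RHS = 68/15. Yes, v = u' weakly.

u(x) = -x**3 + x**2 - x, classical derivative u'(x) = -3*x**2 + 2*x - 1.
φ(x) = x²(2−x), so φ'(x) = x*(4 - 3*x).
Note φ(0) = φ(2) = 0, so the boundary term u·φ vanishes.
LHS = ∫_0^2 u(x) φ'(x) dx = ∫_0^2 (3*x^5 - 7*x^4 + 7*x^3 - 4*x^2) dx. Term by term:
  ∫_0^2 3*x^5 dx = 32;  ∫_0^2 -7*x^4 dx = -224/5;  ∫_0^2 7*x^3 dx = 28;
  ∫_0^2 -4*x^2 dx = -32/3.
Sum: 32 − 224/5 + 28 − 32/3 = 68/15.
So LHS = 68/15.
∫_0^2 v(x) φ(x) dx = ∫_0^2 (3*x^5 - 8*x^4 + 5*x^3 - 2*x^2) dx. Term by term:
  ∫_0^2 3*x^5 dx = 32;  ∫_0^2 -8*x^4 dx = -256/5;  ∫_0^2 5*x^3 dx = 20;
  ∫_0^2 -2*x^2 dx = -16/3.
Sum: 32 − 256/5 + 20 − 16/3 = -68/15.
So RHS = -∫_0^2 v(x) φ(x) dx = 68/15.
LHS = RHS, so the identity holds for this test φ.
Moreover u is smooth here and v(x) = u'(x) = -3*x**2 + 2*x - 1 pointwise, so the identity holds for every test function. Hence v is the weak derivative of u.


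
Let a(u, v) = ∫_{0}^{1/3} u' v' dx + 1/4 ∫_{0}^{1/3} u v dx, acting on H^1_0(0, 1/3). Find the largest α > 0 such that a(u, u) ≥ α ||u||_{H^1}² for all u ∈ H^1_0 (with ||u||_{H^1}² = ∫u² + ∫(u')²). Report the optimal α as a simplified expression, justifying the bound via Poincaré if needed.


α = (1 + 36*π^2)/(4*(1 + 9*π^2))

Coercivity of a(·,·) on H^1_0(0, 1/3) means a(u, u) ≥ α ||u||_{H^1}² for every u ∈ H^1_0.
The interval has length L = 1/3, and Poincaré/coercivity depend only on L. Here a(u, u) = ∫(u')² + (1/4)·∫u².
Here 0 < c = 1/4 < 1. The condition a(u,u) ≥ α||u||_{H^1}² reads (1−α)∫(u')² ≥ (α−c)∫u². Any admissible α is ≤ 1 (rapidly oscillating u have ∫u²/∫(u')² → 0), and α = 1 would force 0 ≥ (1−c)∫u², impossible since c < 1; so 1−α > 0. By the sharp Poincaré inequality on H^1_0 of an interval of length L, ∫(u')² ≥ (π/L)²∫u² with equality for the first sine mode sin(π(x−x₀)/L) (x₀ the left endpoint), so the inequality holds for all u iff (1−α)(π/L)² ≥ α − c, i.e. α ≤ ((π/L)² + c)/((π/L)² + 1) = (1 + c(L/π)²)/(1 + (L/π)²). With (π/L)² = 9*π^2 and c = 1/4, the largest admissible constant is α = ((π/L)² + c)/((π/L)² + 1).
Simplifying, α = (1 + 36*π^2)/(4*(1 + 9*π^2)).


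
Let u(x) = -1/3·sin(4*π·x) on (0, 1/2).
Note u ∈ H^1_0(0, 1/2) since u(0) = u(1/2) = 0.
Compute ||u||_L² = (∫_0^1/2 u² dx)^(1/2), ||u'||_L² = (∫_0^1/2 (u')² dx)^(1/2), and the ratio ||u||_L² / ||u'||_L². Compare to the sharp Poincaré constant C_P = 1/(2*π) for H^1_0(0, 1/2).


||u||_L² / ||u'||_L² = 1/(4*π) < C_P = 1/(2*π).

u(x) = -1/3·sin(4*π·x), so u'(x) = -4*π*cos(4*π*x)/3.
Writing u(x) = A·sin(kπx/L) with A = -1/3 and k = 2, use ∫_0^L sin²(kπx/L) dx = L/2 and ∫_0^L cos²(kπx/L) dx = L/2.
u² = 1/9·sin²(4*π·x) and (u')² = 16*π^2/9·cos²(4*π·x), and each of sin², cos² integrates to L/2 = 1/4 over (0, 1/2).
∫_0^1/2 u² dx = 1/36, so ||u||_L² = 1/6.
∫_0^1/2 (u')² dx = 4*π^2/9, so ||u'||_L² = 2*π/3.
Ratio ||u||_L² / ||u'||_L² = 1/(4*π).
Sharp Poincaré constant on H^1_0(0, 1/2) is C_P = L/π = 1/(2*π), achieved by sin(2*π·x).
This is the k = 2 harmonic; the ratio L/(kπ) is strictly less than C_P = L/π, consistent with the sharp inequality ||u||_L² ≤ C_P ||u'||_L².


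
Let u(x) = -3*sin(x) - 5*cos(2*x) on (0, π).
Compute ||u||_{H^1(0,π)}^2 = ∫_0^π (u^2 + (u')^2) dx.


||u||_{H^1(0,π)}^2 = -100 + 143*π/2

u'(x) = 10*sin(2*x) - 3*cos(x).
Expand u² and (u')² and integrate term by term on (0, π), using: for integers n ≥ 1, ∫_0^π sin²(nx) dx = ∫_0^π cos²(nx) dx = π/2; for n ≠ n', ∫_0^π sin(nx)sin(n'x) dx = ∫_0^π cos(nx)cos(n'x) dx = 0; and by product-to-sum, ∫_0^π sin(nx)cos(n'x) dx = ½∫_0^π [sin((n+n')x) + sin((n−n')x)] dx, which is 0 when n+n' is even and 2n/(n²−n'²) when n+n' is odd (it need not vanish on (0, π)).
  u² squared terms: (-5)²·∫cos(2x)² dx = 25·π/2 = 25*π/2;  (-3)²·∫sin(x)² dx = 9·π/2 = 9*π/2.
  u² cross terms: 2·(-5)·(-3)·∫cos(2x)·sin(x) dx = 30·(-2/3) = -20.
  So ∫_0^π u² dx = 25*π/2 + 9*π/2 − 20 = -20 + 17*π.
  (u')² squared terms: (-3)²·∫cos(x)² dx = 9·π/2 = 9*π/2;  (10)²·∫sin(2x)² dx = 100·π/2 = 50*π.
  (u')² cross terms: 2·(-3)·(10)·∫cos(x)·sin(2x) dx = -60·(4/3) = -80.
  So ∫_0^π (u')² dx = 9*π/2 + 50*π − 80 = -80 + 109*π/2.
||u||_{H^1}^2 = (-20 + 17*π) + (-80 + 109*π/2) = -100 + 143*π/2.


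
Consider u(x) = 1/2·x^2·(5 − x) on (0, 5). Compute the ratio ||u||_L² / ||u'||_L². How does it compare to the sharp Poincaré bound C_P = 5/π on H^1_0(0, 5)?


||u||_L² / ||u'||_L² = 5*sqrt(14)/14 < C_P = 5/π.

u(x) = 1/2·x^2·(5 − x), so u'(x) = x*(10 - 3*x)/2.
u(x) = 1/2·x^2·(5 − x) vanishes at x = 0 and x = 5, so u ∈ H^1_0(0, 5). Differentiate via the product rule and integrate the resulting polynomials term by term.
  ∫_0^5 u² dx = ∫_0^5 (x^6/4 - 5*x^5/2 + 25*x^4/4) dx. Term by term:
    ∫_0^5 x^6/4 dx = 78125/28;  ∫_0^5 -5*x^5/2 dx = -78125/12;  ∫_0^5 25*x^4/4 dx = 15625/4.
  Sum: 78125/28 − 78125/12 + 15625/4 = 15625/84.
  ∫_0^5 (u')² dx = ∫_0^5 (9*x^4/4 - 15*x^3 + 25*x^2) dx. Term by term:
    ∫_0^5 9*x^4/4 dx = 5625/4;  ∫_0^5 -15*x^3 dx = -9375/4;  ∫_0^5 25*x^2 dx = 3125/3.
  Sum: 5625/4 − 9375/4 + 3125/3 = 625/6.
∫_0^5 u² dx = 15625/84, so ||u||_L² = 125*sqrt(21)/42.
∫_0^5 (u')² dx = 625/6, so ||u'||_L² = 25*sqrt(6)/6.
Ratio ||u||_L² / ||u'||_L² = 5*sqrt(14)/14.
Sharp Poincaré constant on H^1_0(0, 5) is C_P = L/π = 5/π, achieved by sin(π/5·x).
A polynomial bump cannot attain the sharp Poincaré constant (only the first sine eigenfunction does), so the ratio is strictly less than C_P, consistent with ||u||_L² ≤ C_P ||u'||_L².


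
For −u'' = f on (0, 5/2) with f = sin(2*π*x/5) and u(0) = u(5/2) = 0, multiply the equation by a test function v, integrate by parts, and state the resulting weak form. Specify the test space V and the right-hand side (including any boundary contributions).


V = H^1_0(0, 5/2) (so v(0) = v(5/2) = 0); weak form: ∫_0^5/2 u'v' dx = ∫_0^5/2 (sin(2*π*x/5)) v dx for all v ∈ V.

Multiply both sides by a test function v and integrate from 0 to 5/2:
  ∫_0^5/2 −u''(x) v(x) dx = ∫_0^5/2 f(x) v(x) dx.
Integrate the LHS by parts once:
  ∫_0^5/2 −u'' v dx = −[u'(x) v(x)]_0^5/2 + ∫_0^5/2 u'(x) v'(x) dx.
Thus ∫_0^5/2 u'(x) v'(x) dx = ∫_0^5/2 f(x) v(x) dx + [u'(x) v(x)]_0^5/2.
Choose V so that boundary terms are either known or forced to vanish.
u is Dirichlet: u(0) = u(5/2) = 0. Let V = H^1_0(0, 5/2); then v(0) = v(5/2) = 0, and [u' v]_0^5/2 = 0.
Weak formulation: find u (satisfying any essential BC) such that ∫_0^5/2 u'(x) v'(x) dx = ∫_0^5/2 f v dx for all v ∈ V.
Substituting f(x) = sin(2*π*x/5), the right-hand side is ∫_0^5/2 (sin(2*π*x/5)) v dx.


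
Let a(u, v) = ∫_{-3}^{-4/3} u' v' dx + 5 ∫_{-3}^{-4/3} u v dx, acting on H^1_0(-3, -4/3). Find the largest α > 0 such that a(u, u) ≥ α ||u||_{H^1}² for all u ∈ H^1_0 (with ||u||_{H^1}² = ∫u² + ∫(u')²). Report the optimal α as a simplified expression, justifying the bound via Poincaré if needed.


α = 1

Coercivity of a(·,·) on H^1_0(-3, -4/3) means a(u, u) ≥ α ||u||_{H^1}² for every u ∈ H^1_0.
The interval has length L = 5/3, and Poincaré/coercivity depend only on L. Here a(u, u) = ∫(u')² + (5)·∫u².
Here c = 5 ≥ 1, so a(u,u) = ∫(u')² + c∫u² ≥ ∫(u')² + ∫u² = ||u||_{H^1}², i.e. α = 1 works. No larger α is possible: a(u,u) ≥ α||u||_{H^1}² means (1−α)∫(u')² ≥ (α−c)∫u², and for the modes u_n = sin(nπ(x−x₀)/L) (x₀ the left endpoint) one has ∫u_n²/∫(u_n')² = (L/(nπ))² → 0, so a(u_n,u_n)/||u_n||_{H^1}² → 1. Hence the optimal constant is α = 1.
Therefore α = 1.


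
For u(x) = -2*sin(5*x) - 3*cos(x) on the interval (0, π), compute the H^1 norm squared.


||u||_{H^1(0,π)}^2 = 61*π

u'(x) = 3*sin(x) - 10*cos(5*x).
Expand u² and (u')² and integrate term by term on (0, π), using: for integers n ≥ 1, ∫_0^π sin²(nx) dx = ∫_0^π cos²(nx) dx = π/2; for n ≠ n', ∫_0^π sin(nx)sin(n'x) dx = ∫_0^π cos(nx)cos(n'x) dx = 0; and by product-to-sum, ∫_0^π sin(nx)cos(n'x) dx = ½∫_0^π [sin((n+n')x) + sin((n−n')x)] dx, which is 0 when n+n' is even and 2n/(n²−n'²) when n+n' is odd (it need not vanish on (0, π)).
  u² squared terms: (-3)²·∫cos(x)² dx = 9·π/2 = 9*π/2;  (-2)²·∫sin(5x)² dx = 4·π/2 = 2*π.
  u² cross terms: 2·(-3)·(-2)·∫cos(x)·sin(5x) dx = 12·(0) = 0.
  So ∫_0^π u² dx = 9*π/2 + 2*π + 0 = 13*π/2.
  (u')² squared terms: (-10)²·∫cos(5x)² dx = 100·π/2 = 50*π;  (3)²·∫sin(x)² dx = 9·π/2 = 9*π/2.
  (u')² cross terms: 2·(-10)·(3)·∫cos(5x)·sin(x) dx = -60·(0) = 0.
  So ∫_0^π (u')² dx = 50*π + 9*π/2 + 0 = 109*π/2.
||u||_{H^1}^2 = (13*π/2) + (109*π/2) = 61*π.


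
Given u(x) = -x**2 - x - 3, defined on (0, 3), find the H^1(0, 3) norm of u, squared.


||u||_{H^1}^2 = 2631/10

The H^1 norm (squared) on an interval (0, L) is
  ||u||_{H^1}^2 = ∫_0^L u(x)^2 dx + ∫_0^L u'(x)^2 dx.
Compute u'(x) = -2*x - 1.
Then u(x)^2 = x**4 + 2*x**3 + 7*x**2 + 6*x + 9 and u'(x)^2 = 4*x**2 + 4*x + 1.
Integrate each monomial from 0 to 3 using ∫_0^3 c·x^n dx = c·3^(n+1)/(n+1):
  ∫_0^3 u(x)^2 dx = ∫_0^3 (x^4 + 2*x^3 + 7*x^2 + 6*x + 9) dx. Term by term:
    ∫_0^3 x^4 dx = 243/5;  ∫_0^3 2*x^3 dx = 81/2;  ∫_0^3 7*x^2 dx = 63;
    ∫_0^3 6*x dx = 27;  ∫_0^3 9 dx = 27.
  Sum: 243/5 + 81/2 + 63 + 27 + 27 = 2061/10.
  ∫_0^3 u'(x)^2 dx = ∫_0^3 (4*x^2 + 4*x + 1) dx. Term by term:
    ∫_0^3 4*x^2 dx = 36;  ∫_0^3 4*x dx = 18;  ∫_0^3 1 dx = 3.
  Sum: 36 + 18 + 3 = 57.
Adding: ||u||_{H^1}^2 = 2061/10 + 57 = 2631/10.


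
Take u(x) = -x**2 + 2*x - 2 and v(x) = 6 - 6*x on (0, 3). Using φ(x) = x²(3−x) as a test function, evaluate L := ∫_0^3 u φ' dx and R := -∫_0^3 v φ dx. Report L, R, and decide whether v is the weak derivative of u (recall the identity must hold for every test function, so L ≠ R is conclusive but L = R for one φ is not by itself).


LHS = 54/5, RHS = 162/5. No, v is not the weak derivative of u.

u(x) = -x**2 + 2*x - 2, classical derivative u'(x) = 2 - 2*x.
φ(x) = x²(3−x), so φ'(x) = 3*x*(2 - x).
Note φ(0) = φ(3) = 0, so the boundary term u·φ vanishes.
LHS = ∫_0^3 u(x) φ'(x) dx = ∫_0^3 (3*x^4 - 12*x^3 + 18*x^2 - 12*x) dx. Term by term:
  ∫_0^3 3*x^4 dx = 729/5;  ∫_0^3 -12*x^3 dx = -243;  ∫_0^3 18*x^2 dx = 162;
  ∫_0^3 -12*x dx = -54.
Sum: 729/5 − 243 + 162 − 54 = 54/5.
So LHS = 54/5.
∫_0^3 v(x) φ(x) dx = ∫_0^3 (6*x^4 - 24*x^3 + 18*x^2) dx. Term by term:
  ∫_0^3 6*x^4 dx = 1458/5;  ∫_0^3 -24*x^3 dx = -486;  ∫_0^3 18*x^2 dx = 162.
Sum: 1458/5 − 486 + 162 = -162/5.
So RHS = -∫_0^3 v(x) φ(x) dx = 162/5.
LHS − RHS = -108/5 ≠ 0, so the identity fails.
(For a valid weak derivative the identity must hold for EVERY test function, in particular this one. The failure shows v is NOT the weak derivative of u.)
Correct weak derivative would be u'(x) = 2 - 2*x.


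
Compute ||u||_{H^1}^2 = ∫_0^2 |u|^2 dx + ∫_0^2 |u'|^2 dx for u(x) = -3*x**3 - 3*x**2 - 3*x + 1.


||u||_{H^1}^2 = 64952/35

The H^1 norm (squared) on an interval (0, L) is
  ||u||_{H^1}^2 = ∫_0^L u(x)^2 dx + ∫_0^L u'(x)^2 dx.
Compute u'(x) = -9*x**2 - 6*x - 3.
Then u(x)^2 = 9*x**6 + 18*x**5 + 27*x**4 + 12*x**3 + 3*x**2 - 6*x + 1 and u'(x)^2 = 81*x**4 + 108*x**3 + 90*x**2 + 36*x + 9.
Integrate each monomial from 0 to 2 using ∫_0^2 c·x^n dx = c·2^(n+1)/(n+1):
  ∫_0^2 u(x)^2 dx = ∫_0^2 (9*x^6 + 18*x^5 + 27*x^4 + 12*x^3 + 3*x^2 - 6*x + 1) dx. Term by term:
    ∫_0^2 9*x^6 dx = 1152/7;  ∫_0^2 18*x^5 dx = 192;  ∫_0^2 27*x^4 dx = 864/5;
    ∫_0^2 12*x^3 dx = 48;  ∫_0^2 3*x^2 dx = 8;  ∫_0^2 -6*x dx = -12;
    ∫_0^2 1 dx = 2.
  Sum: 1152/7 + 192 + 864/5 + 48 + 8 − 12 + 2 = 20138/35.
  ∫_0^2 u'(x)^2 dx = ∫_0^2 (81*x^4 + 108*x^3 + 90*x^2 + 36*x + 9) dx. Term by term:
    ∫_0^2 81*x^4 dx = 2592/5;  ∫_0^2 108*x^3 dx = 432;  ∫_0^2 90*x^2 dx = 240;
    ∫_0^2 36*x dx = 72;  ∫_0^2 9 dx = 18.
  Sum: 2592/5 + 432 + 240 + 72 + 18 = 6402/5.
Adding: ||u||_{H^1}^2 = 20138/35 + 6402/5 = 64952/35.


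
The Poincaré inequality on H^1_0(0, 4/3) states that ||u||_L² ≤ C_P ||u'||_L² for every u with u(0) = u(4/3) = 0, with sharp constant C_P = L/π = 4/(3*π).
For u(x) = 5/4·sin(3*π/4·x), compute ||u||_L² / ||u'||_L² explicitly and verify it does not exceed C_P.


||u||_L² / ||u'||_L² = 4/(3*π) = C_P.

u(x) = 5/4·sin(3*π/4·x), so u'(x) = 15*π*cos(3*π*x/4)/16.
Writing u(x) = A·sin(kπx/L) with A = 5/4 and k = 1, use ∫_0^L sin²(kπx/L) dx = L/2 and ∫_0^L cos²(kπx/L) dx = L/2.
u² = 25/16·sin²(3*π/4·x) and (u')² = 225*π^2/256·cos²(3*π/4·x), and each of sin², cos² integrates to L/2 = 2/3 over (0, 4/3).
∫_0^4/3 u² dx = 25/24, so ||u||_L² = 5*sqrt(6)/12.
∫_0^4/3 (u')² dx = 75*π^2/128, so ||u'||_L² = 5*sqrt(6)*π/16.
Ratio ||u||_L² / ||u'||_L² = 4/(3*π).
Sharp Poincaré constant on H^1_0(0, 4/3) is C_P = L/π = 4/(3*π), achieved by sin(3*π/4·x).
This is the k = 1 eigenfunction (up to amplitude), so the ratio equals the sharp Poincaré constant exactly.


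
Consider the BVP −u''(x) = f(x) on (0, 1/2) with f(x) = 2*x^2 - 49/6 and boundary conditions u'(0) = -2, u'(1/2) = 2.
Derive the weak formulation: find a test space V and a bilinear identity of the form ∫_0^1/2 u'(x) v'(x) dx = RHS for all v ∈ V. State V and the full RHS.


V = H^1(0, 1/2) (v unrestricted at boundary; u is determined up to an additive constant); weak form: ∫_0^1/2 u'v' dx = ∫_0^1/2 (2*x^2 - 49/6) v dx + 2·v(1/2) + 2·v(0) for all v ∈ V.

Multiply both sides by a test function v and integrate from 0 to 1/2:
  ∫_0^1/2 −u''(x) v(x) dx = ∫_0^1/2 f(x) v(x) dx.
Integrate the LHS by parts once:
  ∫_0^1/2 −u'' v dx = −[u'(x) v(x)]_0^1/2 + ∫_0^1/2 u'(x) v'(x) dx.
Thus ∫_0^1/2 u'(x) v'(x) dx = ∫_0^1/2 f(x) v(x) dx + [u'(x) v(x)]_0^1/2.
Choose V so that boundary terms are either known or forced to vanish.
u has inhomogeneous Neumann u'(0) = -2, u'(1/2) = 2. [u' v]_0^1/2 = (2)·v(1/2) − (-2)·v(0) = 2·v(1/2) + 2·v(0). Take V = H^1(0, 1/2); boundary term becomes part of RHS.
Weak formulation: find u (satisfying any essential BC) such that ∫_0^1/2 u'(x) v'(x) dx = ∫_0^1/2 f v dx + 2·v(1/2) + 2·v(0) for all v ∈ V (Neumann data are natural BCs: they enter the RHS as boundary terms).
Substituting f(x) = 2*x^2 - 49/6, the right-hand side is ∫_0^1/2 (2*x^2 - 49/6) v dx + 2·v(1/2) + 2·v(0).
Compatibility check (pure Neumann): taking v ≡ 1 ∈ V gives 0 = ∫_0^1/2 f dx + (2) − (-2), i.e. ∫_0^1/2 f dx must equal u'(0) − u'(1/2) = -4. Indeed ∫_0^1/2 (2*x^2 - 49/6) dx = -4, so the data are compatible. The solution is then unique only up to an additive constant (fix it e.g. by requiring ∫_0^1/2 u dx = 0).


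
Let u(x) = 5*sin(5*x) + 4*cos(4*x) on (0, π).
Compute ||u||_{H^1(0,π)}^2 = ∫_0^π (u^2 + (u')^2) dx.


||u||_{H^1(0,π)}^2 = 6800/9 + 461*π

u'(x) = -16*sin(4*x) + 25*cos(5*x).
Expand u² and (u')² and integrate term by term on (0, π), using: for integers n ≥ 1, ∫_0^π sin²(nx) dx = ∫_0^π cos²(nx) dx = π/2; for n ≠ n', ∫_0^π sin(nx)sin(n'x) dx = ∫_0^π cos(nx)cos(n'x) dx = 0; and by product-to-sum, ∫_0^π sin(nx)cos(n'x) dx = ½∫_0^π [sin((n+n')x) + sin((n−n')x)] dx, which is 0 when n+n' is even and 2n/(n²−n'²) when n+n' is odd (it need not vanish on (0, π)).
  u² squared terms: (4)²·∫cos(4x)² dx = 16·π/2 = 8*π;  (5)²·∫sin(5x)² dx = 25·π/2 = 25*π/2.
  u² cross terms: 2·(4)·(5)·∫cos(4x)·sin(5x) dx = 40·(10/9) = 400/9.
  So ∫_0^π u² dx = 8*π + 25*π/2 + 400/9 = 400/9 + 41*π/2.
  (u')² squared terms: (-16)²·∫sin(4x)² dx = 256·π/2 = 128*π;  (25)²·∫cos(5x)² dx = 625·π/2 = 625*π/2.
  (u')² cross terms: 2·(-16)·(25)·∫sin(4x)·cos(5x) dx = -800·(-8/9) = 6400/9.
  So ∫_0^π (u')² dx = 128*π + 625*π/2 + 6400/9 = 6400/9 + 881*π/2.
||u||_{H^1}^2 = (400/9 + 41*π/2) + (6400/9 + 881*π/2) = 6800/9 + 461*π.


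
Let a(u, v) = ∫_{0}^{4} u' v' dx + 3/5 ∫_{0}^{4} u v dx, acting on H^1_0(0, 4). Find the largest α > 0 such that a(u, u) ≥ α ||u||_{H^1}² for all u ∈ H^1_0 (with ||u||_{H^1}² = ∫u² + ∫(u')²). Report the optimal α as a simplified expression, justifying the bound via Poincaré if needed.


α = (48/5 + π^2)/(π^2 + 16)

Coercivity of a(·,·) on H^1_0(0, 4) means a(u, u) ≥ α ||u||_{H^1}² for every u ∈ H^1_0.
The interval has length L = 4, and Poincaré/coercivity depend only on L. Here a(u, u) = ∫(u')² + (3/5)·∫u².
Here 0 < c = 3/5 < 1. The condition a(u,u) ≥ α||u||_{H^1}² reads (1−α)∫(u')² ≥ (α−c)∫u². Any admissible α is ≤ 1 (rapidly oscillating u have ∫u²/∫(u')² → 0), and α = 1 would force 0 ≥ (1−c)∫u², impossible since c < 1; so 1−α > 0. By the sharp Poincaré inequality on H^1_0 of an interval of length L, ∫(u')² ≥ (π/L)²∫u² with equality for the first sine mode sin(π(x−x₀)/L) (x₀ the left endpoint), so the inequality holds for all u iff (1−α)(π/L)² ≥ α − c, i.e. α ≤ ((π/L)² + c)/((π/L)² + 1) = (1 + c(L/π)²)/(1 + (L/π)²). With (π/L)² = π^2/16 and c = 3/5, the largest admissible constant is α = ((π/L)² + c)/((π/L)² + 1).
Simplifying, α = (48/5 + π^2)/(π^2 + 16).


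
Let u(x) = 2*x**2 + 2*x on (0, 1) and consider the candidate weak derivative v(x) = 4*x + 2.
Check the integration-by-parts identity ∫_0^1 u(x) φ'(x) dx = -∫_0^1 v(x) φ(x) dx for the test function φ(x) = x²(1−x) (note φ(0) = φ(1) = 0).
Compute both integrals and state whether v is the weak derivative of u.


LHS = -11/30, RHS = -11/30. Yes, v = u' weakly.

u(x) = 2*x**2 + 2*x, classical derivative u'(x) = 4*x + 2.
φ(x) = x²(1−x), so φ'(x) = x*(2 - 3*x).
Note φ(0) = φ(1) = 0, so the boundary term u·φ vanishes.
LHS = ∫_0^1 u(x) φ'(x) dx = ∫_0^1 (-6*x^4 - 2*x^3 + 4*x^2) dx. Term by term:
  ∫_0^1 -6*x^4 dx = -6/5;  ∫_0^1 -2*x^3 dx = -1/2;  ∫_0^1 4*x^2 dx = 4/3.
Sum: -6/5 − 1/2 + 4/3 = -11/30.
So LHS = -11/30.
∫_0^1 v(x) φ(x) dx = ∫_0^1 (-4*x^4 + 2*x^3 + 2*x^2) dx. Term by term:
  ∫_0^1 -4*x^4 dx = -4/5;  ∫_0^1 2*x^3 dx = 1/2;  ∫_0^1 2*x^2 dx = 2/3.
Sum: -4/5 + 1/2 + 2/3 = 11/30.
So RHS = -∫_0^1 v(x) φ(x) dx = -11/30.
LHS = RHS, so the identity holds for this test φ.
Moreover u is smooth here and v(x) = u'(x) = 4*x + 2 pointwise, so the identity holds for every test function. Hence v is the weak derivative of u.


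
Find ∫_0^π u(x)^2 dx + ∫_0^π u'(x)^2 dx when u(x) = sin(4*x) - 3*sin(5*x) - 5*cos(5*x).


||u||_{H^1(0,π)}^2 = 2080/9 + 901*π/2

u'(x) = 25*sin(5*x) + 4*cos(4*x) - 15*cos(5*x).
Expand u² and (u')² and integrate term by term on (0, π), using: for integers n ≥ 1, ∫_0^π sin²(nx) dx = ∫_0^π cos²(nx) dx = π/2; for n ≠ n', ∫_0^π sin(nx)sin(n'x) dx = ∫_0^π cos(nx)cos(n'x) dx = 0; and by product-to-sum, ∫_0^π sin(nx)cos(n'x) dx = ½∫_0^π [sin((n+n')x) + sin((n−n')x)] dx, which is 0 when n+n' is even and 2n/(n²−n'²) when n+n' is odd (it need not vanish on (0, π)).
  u² squared terms: (-5)²·∫cos(5x)² dx = 25·π/2 = 25*π/2;  (-3)²·∫sin(5x)² dx = 9·π/2 = 9*π/2;  (1)²·∫sin(4x)² dx = 1·π/2 = π/2.
  u² cross terms: 2·(-5)·(-3)·∫cos(5x)·sin(5x) dx = 30·(0) = 0;  2·(-5)·(1)·∫cos(5x)·sin(4x) dx = -10·(-8/9) = 80/9;  2·(-3)·(1)·∫sin(5x)·sin(4x) dx = -6·(0) = 0.
  So ∫_0^π u² dx = 25*π/2 + 9*π/2 + π/2 + 0 + 80/9 + 0 = 80/9 + 35*π/2.
  (u')² squared terms: (-15)²·∫cos(5x)² dx = 225·π/2 = 225*π/2;  (4)²·∫cos(4x)² dx = 16·π/2 = 8*π;  (25)²·∫sin(5x)² dx = 625·π/2 = 625*π/2.
  (u')² cross terms: 2·(-15)·(4)·∫cos(5x)·cos(4x) dx = -120·(0) = 0;  2·(-15)·(25)·∫cos(5x)·sin(5x) dx = -750·(0) = 0;  2·(4)·(25)·∫cos(4x)·sin(5x) dx = 200·(10/9) = 2000/9.
  So ∫_0^π (u')² dx = 225*π/2 + 8*π + 625*π/2 + 0 + 0 + 2000/9 = 2000/9 + 433*π.
||u||_{H^1}^2 = (80/9 + 35*π/2) + (2000/9 + 433*π) = 2080/9 + 901*π/2.


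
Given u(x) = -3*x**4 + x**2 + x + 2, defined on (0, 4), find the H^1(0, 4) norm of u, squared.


||u||_{H^1}^2 = 19874108/35

The H^1 norm (squared) on an interval (0, L) is
  ||u||_{H^1}^2 = ∫_0^L u(x)^2 dx + ∫_0^L u'(x)^2 dx.
Compute u'(x) = -12*x**3 + 2*x + 1.
Then u(x)^2 = 9*x**8 - 6*x**6 - 6*x**5 - 11*x**4 + 2*x**3 + 5*x**2 + 4*x + 4 and u'(x)^2 = 144*x**6 - 48*x**4 - 24*x**3 + 4*x**2 + 4*x + 1.
Integrate each monomial from 0 to 4 using ∫_0^4 c·x^n dx = c·4^(n+1)/(n+1):
  ∫_0^4 u(x)^2 dx = ∫_0^4 (9*x^8 - 6*x^6 - 6*x^5 - 11*x^4 + 2*x^3 + 5*x^2 + 4*x + 4) dx. Term by term:
    ∫_0^4 9*x^8 dx = 262144;  ∫_0^4 -6*x^6 dx = -98304/7;  ∫_0^4 -6*x^5 dx = -4096;
    ∫_0^4 -11*x^4 dx = -11264/5;  ∫_0^4 2*x^3 dx = 128;  ∫_0^4 5*x^2 dx = 320/3;
    ∫_0^4 4*x dx = 32;  ∫_0^4 4 dx = 16.
  Sum: 262144 − 98304/7 − 4096 − 11264/5 + 128 + 320/3 + 32 + 16 = 25413616/105.
  ∫_0^4 u'(x)^2 dx = ∫_0^4 (144*x^6 - 48*x^4 - 24*x^3 + 4*x^2 + 4*x + 1) dx. Term by term:
    ∫_0^4 144*x^6 dx = 2359296/7;  ∫_0^4 -48*x^4 dx = -49152/5;  ∫_0^4 -24*x^3 dx = -1536;
    ∫_0^4 4*x^2 dx = 256/3;  ∫_0^4 4*x dx = 32;  ∫_0^4 1 dx = 4.
  Sum: 2359296/7 − 49152/5 − 1536 + 256/3 + 32 + 4 = 34208708/105.
Adding: ||u||_{H^1}^2 = 25413616/105 + 34208708/105 = 19874108/35.


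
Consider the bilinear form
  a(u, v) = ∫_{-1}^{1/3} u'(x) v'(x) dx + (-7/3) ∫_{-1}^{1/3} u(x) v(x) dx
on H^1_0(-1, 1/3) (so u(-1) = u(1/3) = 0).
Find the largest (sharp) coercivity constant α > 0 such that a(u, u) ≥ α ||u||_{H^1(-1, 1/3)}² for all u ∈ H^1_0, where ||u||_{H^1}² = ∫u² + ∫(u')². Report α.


α = (-112 + 27*π^2)/(3*(16 + 9*π^2))

Coercivity of a(·,·) on H^1_0(-1, 1/3) means a(u, u) ≥ α ||u||_{H^1}² for every u ∈ H^1_0.
The interval has length L = 4/3, and Poincaré/coercivity depend only on L. Here a(u, u) = ∫(u')² + (-7/3)·∫u².
Here c = -7/3 < 0 with |c| < (π/L)² = 9*π^2/16, so coercivity still holds. The condition a(u,u) ≥ α||u||_{H^1}² reads (1−α)∫(u')² ≥ (α−c)∫u². Any admissible α is ≤ 1 (rapidly oscillating u have ∫u²/∫(u')² → 0), and α = 1 would force 0 ≥ (1−c)∫u², impossible since c < 1; so 1−α > 0. By the sharp Poincaré inequality on H^1_0 of an interval of length L, ∫(u')² ≥ (π/L)²∫u² with equality for the first sine mode sin(π(x−x₀)/L) (x₀ the left endpoint), so the inequality holds for all u iff (1−α)(π/L)² ≥ α − c, i.e. α ≤ ((π/L)² + c)/((π/L)² + 1) = (1 + c(L/π)²)/(1 + (L/π)²). (Direct route, valid since c ≤ 0: Poincaré gives c∫u² ≥ c(L/π)²∫(u')², so a(u,u) ≥ (1 + c(L/π)²)∫(u')², while ||u||_{H^1}² ≤ (1 + (L/π)²)∫(u')²; dividing yields the same α.) With (π/L)² = 9*π^2/16 and c = -7/3, the largest admissible constant is α = ((π/L)² + c)/((π/L)² + 1).
Simplifying, α = (-112 + 27*π^2)/(3*(16 + 9*π^2)).


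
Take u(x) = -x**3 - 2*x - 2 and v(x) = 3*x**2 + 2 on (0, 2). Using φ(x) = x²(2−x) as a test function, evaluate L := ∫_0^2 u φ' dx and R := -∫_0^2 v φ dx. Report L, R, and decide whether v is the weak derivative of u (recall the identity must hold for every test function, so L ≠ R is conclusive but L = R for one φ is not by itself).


LHS = 136/15, RHS = -136/15. No, v is not the weak derivative of u.

u(x) = -x**3 - 2*x - 2, classical derivative u'(x) = -3*x**2 - 2.
φ(x) = x²(2−x), so φ'(x) = x*(4 - 3*x).
Note φ(0) = φ(2) = 0, so the boundary term u·φ vanishes.
LHS = ∫_0^2 u(x) φ'(x) dx = ∫_0^2 (3*x^5 - 4*x^4 + 6*x^3 - 2*x^2 - 8*x) dx. Term by term:
  ∫_0^2 3*x^5 dx = 32;  ∫_0^2 -4*x^4 dx = -128/5;  ∫_0^2 6*x^3 dx = 24;
  ∫_0^2 -2*x^2 dx = -16/3;  ∫_0^2 -8*x dx = -16.
Sum: 32 − 128/5 + 24 − 16/3 − 16 = 136/15.
So LHS = 136/15.
∫_0^2 v(x) φ(x) dx = ∫_0^2 (-3*x^5 + 6*x^4 - 2*x^3 + 4*x^2) dx. Term by term:
  ∫_0^2 -3*x^5 dx = -32;  ∫_0^2 6*x^4 dx = 192/5;  ∫_0^2 -2*x^3 dx = -8;
  ∫_0^2 4*x^2 dx = 32/3.
Sum: -32 + 192/5 − 8 + 32/3 = 136/15.
So RHS = -∫_0^2 v(x) φ(x) dx = -136/15.
LHS − RHS = 272/15 ≠ 0, so the identity fails.
(For a valid weak derivative the identity must hold for EVERY test function, in particular this one. The failure shows v is NOT the weak derivative of u.)
Correct weak derivative would be u'(x) = -3*x**2 - 2.


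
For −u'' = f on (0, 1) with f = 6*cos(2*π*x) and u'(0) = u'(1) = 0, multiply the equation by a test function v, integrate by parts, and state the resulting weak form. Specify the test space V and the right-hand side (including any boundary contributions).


V = H^1(0, 1) (no boundary constraint on v; u is determined up to an additive constant); weak form: ∫_0^1 u'v' dx = ∫_0^1 (6*cos(2*π*x)) v dx for all v ∈ V.

Multiply both sides by a test function v and integrate from 0 to 1:
  ∫_0^1 −u''(x) v(x) dx = ∫_0^1 f(x) v(x) dx.
Integrate the LHS by parts once:
  ∫_0^1 −u'' v dx = −[u'(x) v(x)]_0^1 + ∫_0^1 u'(x) v'(x) dx.
Thus ∫_0^1 u'(x) v'(x) dx = ∫_0^1 f(x) v(x) dx + [u'(x) v(x)]_0^1.
Choose V so that boundary terms are either known or forced to vanish.
u has homogeneous Neumann: u'(0) = u'(1) = 0. So [u' v]_0^1 = 0·v(1) − 0·v(0) = 0 for any v; take V = H^1(0, 1).
Weak formulation: find u (satisfying any essential BC) such that ∫_0^1 u'(x) v'(x) dx = ∫_0^1 f v dx for all v ∈ V (homogeneous Neumann, so boundary terms vanish).
Substituting f(x) = 6*cos(2*π*x), the right-hand side is ∫_0^1 (6*cos(2*π*x)) v dx.
Compatibility check (pure Neumann): taking v ≡ 1 ∈ V gives 0 = ∫_0^1 f dx + (0) − (0), i.e. ∫_0^1 f dx must equal u'(0) − u'(1) = 0. Indeed ∫_0^1 (6*cos(2*π*x)) dx = 0, so the data are compatible. The solution is then unique only up to an additive constant (fix it e.g. by requiring ∫_0^1 u dx = 0).


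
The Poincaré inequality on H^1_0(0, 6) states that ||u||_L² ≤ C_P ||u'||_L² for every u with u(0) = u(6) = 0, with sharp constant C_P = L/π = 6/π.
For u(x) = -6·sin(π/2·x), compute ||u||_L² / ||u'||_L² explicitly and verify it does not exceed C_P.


||u||_L² / ||u'||_L² = 2/π < C_P = 6/π.

u(x) = -6·sin(π/2·x), so u'(x) = -3*π*cos(π*x/2).
Writing u(x) = A·sin(kπx/L) with A = -6 and k = 3, use ∫_0^L sin²(kπx/L) dx = L/2 and ∫_0^L cos²(kπx/L) dx = L/2.
u² = 36·sin²(π/2·x) and (u')² = 9*π^2·cos²(π/2·x), and each of sin², cos² integrates to L/2 = 3 over (0, 6).
∫_0^6 u² dx = 108, so ||u||_L² = 6*sqrt(3).
∫_0^6 (u')² dx = 27*π^2, so ||u'||_L² = 3*sqrt(3)*π.
Ratio ||u||_L² / ||u'||_L² = 2/π.
Sharp Poincaré constant on H^1_0(0, 6) is C_P = L/π = 6/π, achieved by sin(π/6·x).
This is the k = 3 harmonic; the ratio L/(kπ) is strictly less than C_P = L/π, consistent with the sharp inequality ||u||_L² ≤ C_P ||u'||_L².


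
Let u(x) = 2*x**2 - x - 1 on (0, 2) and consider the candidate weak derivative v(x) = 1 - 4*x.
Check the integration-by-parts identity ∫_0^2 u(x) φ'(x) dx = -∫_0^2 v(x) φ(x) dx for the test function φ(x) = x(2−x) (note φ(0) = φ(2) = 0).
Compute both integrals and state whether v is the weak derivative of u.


LHS = -4, RHS = 4. No, v is not the weak derivative of u.

u(x) = 2*x**2 - x - 1, classical derivative u'(x) = 4*x - 1.
φ(x) = x(2−x), so φ'(x) = 2 - 2*x.
Note φ(0) = φ(2) = 0, so the boundary term u·φ vanishes.
LHS = ∫_0^2 u(x) φ'(x) dx = ∫_0^2 (-4*x^3 + 6*x^2 - 2) dx. Term by term:
  ∫_0^2 -4*x^3 dx = -16;  ∫_0^2 6*x^2 dx = 16;  ∫_0^2 -2 dx = -4.
Sum: -16 + 16 − 4 = -4.
So LHS = -4.
∫_0^2 v(x) φ(x) dx = ∫_0^2 (4*x^3 - 9*x^2 + 2*x) dx. Term by term:
  ∫_0^2 4*x^3 dx = 16;  ∫_0^2 -9*x^2 dx = -24;  ∫_0^2 2*x dx = 4.
Sum: 16 − 24 + 4 = -4.
So RHS = -∫_0^2 v(x) φ(x) dx = 4.
LHS − RHS = -8 ≠ 0, so the identity fails.
(For a valid weak derivative the identity must hold for EVERY test function, in particular this one. The failure shows v is NOT the weak derivative of u.)
Correct weak derivative would be u'(x) = 4*x - 1.


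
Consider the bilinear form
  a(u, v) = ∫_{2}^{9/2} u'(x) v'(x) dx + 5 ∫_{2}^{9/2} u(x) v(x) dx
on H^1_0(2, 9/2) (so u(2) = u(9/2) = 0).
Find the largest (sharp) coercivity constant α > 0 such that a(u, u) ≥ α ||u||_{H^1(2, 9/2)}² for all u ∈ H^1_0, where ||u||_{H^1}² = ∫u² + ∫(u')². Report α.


α = 1

Coercivity of a(·,·) on H^1_0(2, 9/2) means a(u, u) ≥ α ||u||_{H^1}² for every u ∈ H^1_0.
The interval has length L = 5/2, and Poincaré/coercivity depend only on L. Here a(u, u) = ∫(u')² + (5)·∫u².
Here c = 5 ≥ 1, so a(u,u) = ∫(u')² + c∫u² ≥ ∫(u')² + ∫u² = ||u||_{H^1}², i.e. α = 1 works. No larger α is possible: a(u,u) ≥ α||u||_{H^1}² means (1−α)∫(u')² ≥ (α−c)∫u², and for the modes u_n = sin(nπ(x−x₀)/L) (x₀ the left endpoint) one has ∫u_n²/∫(u_n')² = (L/(nπ))² → 0, so a(u_n,u_n)/||u_n||_{H^1}² → 1. Hence the optimal constant is α = 1.
Therefore α = 1.


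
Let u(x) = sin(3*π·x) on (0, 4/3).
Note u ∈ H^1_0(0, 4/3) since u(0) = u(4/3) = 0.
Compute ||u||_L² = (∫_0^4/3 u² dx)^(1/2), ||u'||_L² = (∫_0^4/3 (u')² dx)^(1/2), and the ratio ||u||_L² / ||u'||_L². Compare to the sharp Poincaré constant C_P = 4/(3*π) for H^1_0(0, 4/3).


||u||_L² / ||u'||_L² = 1/(3*π) < C_P = 4/(3*π).

u(x) = sin(3*π·x), so u'(x) = 3*π*cos(3*π*x).
Writing u(x) = A·sin(kπx/L) with A = 1 and k = 4, use ∫_0^L sin²(kπx/L) dx = L/2 and ∫_0^L cos²(kπx/L) dx = L/2.
u² = 1·sin²(3*π·x) and (u')² = 9*π^2·cos²(3*π·x), and each of sin², cos² integrates to L/2 = 2/3 over (0, 4/3).
∫_0^4/3 u² dx = 2/3, so ||u||_L² = sqrt(6)/3.
∫_0^4/3 (u')² dx = 6*π^2, so ||u'||_L² = sqrt(6)*π.
Ratio ||u||_L² / ||u'||_L² = 1/(3*π).
Sharp Poincaré constant on H^1_0(0, 4/3) is C_P = L/π = 4/(3*π), achieved by sin(3*π/4·x).
This is the k = 4 harmonic; the ratio L/(kπ) is strictly less than C_P = L/π, consistent with the sharp inequality ||u||_L² ≤ C_P ||u'||_L².


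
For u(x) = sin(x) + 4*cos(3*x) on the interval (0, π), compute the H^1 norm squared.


||u||_{H^1(0,π)}^2 = 81*π

u'(x) = -12*sin(3*x) + cos(x).
Expand u² and (u')² and integrate term by term on (0, π), using: for integers n ≥ 1, ∫_0^π sin²(nx) dx = ∫_0^π cos²(nx) dx = π/2; for n ≠ n', ∫_0^π sin(nx)sin(n'x) dx = ∫_0^π cos(nx)cos(n'x) dx = 0; and by product-to-sum, ∫_0^π sin(nx)cos(n'x) dx = ½∫_0^π [sin((n+n')x) + sin((n−n')x)] dx, which is 0 when n+n' is even and 2n/(n²−n'²) when n+n' is odd (it need not vanish on (0, π)).
  u² squared terms: (4)²·∫cos(3x)² dx = 16·π/2 = 8*π;  (1)²·∫sin(x)² dx = 1·π/2 = π/2.
  u² cross terms: 2·(4)·(1)·∫cos(3x)·sin(x) dx = 8·(0) = 0.
  So ∫_0^π u² dx = 8*π + π/2 + 0 = 17*π/2.
  (u')² squared terms: (-12)²·∫sin(3x)² dx = 144·π/2 = 72*π;  (1)²·∫cos(x)² dx = 1·π/2 = π/2.
  (u')² cross terms: 2·(-12)·(1)·∫sin(3x)·cos(x) dx = -24·(0) = 0.
  So ∫_0^π (u')² dx = 72*π + π/2 + 0 = 145*π/2.
||u||_{H^1}^2 = (17*π/2) + (145*π/2) = 81*π.


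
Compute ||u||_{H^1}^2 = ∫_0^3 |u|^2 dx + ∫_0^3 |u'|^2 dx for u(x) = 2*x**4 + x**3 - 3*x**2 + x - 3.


||u||_{H^1}^2 = 2082459/70

The H^1 norm (squared) on an interval (0, L) is
  ||u||_{H^1}^2 = ∫_0^L u(x)^2 dx + ∫_0^L u'(x)^2 dx.
Compute u'(x) = 8*x**3 + 3*x**2 - 6*x + 1.
Then u(x)^2 = 4*x**8 + 4*x**7 - 11*x**6 - 2*x**5 - x**4 - 12*x**3 + 19*x**2 - 6*x + 9 and u'(x)^2 = 64*x**6 + 48*x**5 - 87*x**4 - 20*x**3 + 42*x**2 - 12*x + 1.
Integrate each monomial from 0 to 3 using ∫_0^3 c·x^n dx = c·3^(n+1)/(n+1):
  ∫_0^3 u(x)^2 dx = ∫_0^3 (4*x^8 + 4*x^7 - 11*x^6 - 2*x^5 - x^4 - 12*x^3 + 19*x^2 - 6*x + 9) dx. Term by term:
    ∫_0^3 4*x^8 dx = 8748;  ∫_0^3 4*x^7 dx = 6561/2;  ∫_0^3 -11*x^6 dx = -24057/7;
    ∫_0^3 -2*x^5 dx = -243;  ∫_0^3 -x^4 dx = -243/5;  ∫_0^3 -12*x^3 dx = -243;
    ∫_0^3 19*x^2 dx = 171;  ∫_0^3 -6*x dx = -27;  ∫_0^3 9 dx = 27.
  Sum: 8748 + 6561/2 − 24057/7 − 243 − 243/5 − 243 + 171 − 27 + 27 = 575973/70.
  ∫_0^3 u'(x)^2 dx = ∫_0^3 (64*x^6 + 48*x^5 - 87*x^4 - 20*x^3 + 42*x^2 - 12*x + 1) dx. Term by term:
    ∫_0^3 64*x^6 dx = 139968/7;  ∫_0^3 48*x^5 dx = 5832;  ∫_0^3 -87*x^4 dx = -21141/5;
    ∫_0^3 -20*x^3 dx = -405;  ∫_0^3 42*x^2 dx = 378;  ∫_0^3 -12*x dx = -54;
    ∫_0^3 1 dx = 3.
  Sum: 139968/7 + 5832 − 21141/5 − 405 + 378 − 54 + 3 = 753243/35.
Adding: ||u||_{H^1}^2 = 575973/70 + 753243/35 = 2082459/70.


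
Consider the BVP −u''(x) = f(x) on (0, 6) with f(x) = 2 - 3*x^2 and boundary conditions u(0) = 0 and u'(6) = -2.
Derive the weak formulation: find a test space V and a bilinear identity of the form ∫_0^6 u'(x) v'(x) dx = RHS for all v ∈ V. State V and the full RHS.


V = {v ∈ H^1(0, 6) : v(0) = 0} (test functions vanish at x = 0 where u is specified); weak form: ∫_0^6 u'v' dx = ∫_0^6 (2 - 3*x^2) v dx − 2·v(6) for all v ∈ V.

Multiply both sides by a test function v and integrate from 0 to 6:
  ∫_0^6 −u''(x) v(x) dx = ∫_0^6 f(x) v(x) dx.
Integrate the LHS by parts once:
  ∫_0^6 −u'' v dx = −[u'(x) v(x)]_0^6 + ∫_0^6 u'(x) v'(x) dx.
Thus ∫_0^6 u'(x) v'(x) dx = ∫_0^6 f(x) v(x) dx + [u'(x) v(x)]_0^6.
Choose V so that boundary terms are either known or forced to vanish.
Mixed BC: u(0) = 0 (Dirichlet) and u'(6) = -2 (Neumann). Define V = {v ∈ H^1(0, 6) : v(0) = 0}. Then [u' v]_0^6 = u'(6)·v(6) − u'(0)·0 = − 2·v(6).
Weak formulation: find u (satisfying any essential BC) such that ∫_0^6 u'(x) v'(x) dx = ∫_0^6 f v dx − 2·v(6) for all v ∈ V (Dirichlet at 0 absorbed into V; Neumann datum at x = 6 contributes the boundary term).
Substituting f(x) = 2 - 3*x^2, the right-hand side is ∫_0^6 (2 - 3*x^2) v dx − 2·v(6).


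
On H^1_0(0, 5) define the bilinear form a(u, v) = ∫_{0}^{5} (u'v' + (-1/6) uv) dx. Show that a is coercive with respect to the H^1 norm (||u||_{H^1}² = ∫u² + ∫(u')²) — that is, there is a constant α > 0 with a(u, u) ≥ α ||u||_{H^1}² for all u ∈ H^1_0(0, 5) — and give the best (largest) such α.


α = (-25/6 + π^2)/(π^2 + 25)

Coercivity of a(·,·) on H^1_0(0, 5) means a(u, u) ≥ α ||u||_{H^1}² for every u ∈ H^1_0.
The interval has length L = 5, and Poincaré/coercivity depend only on L. Here a(u, u) = ∫(u')² + (-1/6)·∫u².
Here c = -1/6 < 0 with |c| < (π/L)² = π^2/25, so coercivity still holds. The condition a(u,u) ≥ α||u||_{H^1}² reads (1−α)∫(u')² ≥ (α−c)∫u². Any admissible α is ≤ 1 (rapidly oscillating u have ∫u²/∫(u')² → 0), and α = 1 would force 0 ≥ (1−c)∫u², impossible since c < 1; so 1−α > 0. By the sharp Poincaré inequality on H^1_0 of an interval of length L, ∫(u')² ≥ (π/L)²∫u² with equality for the first sine mode sin(π(x−x₀)/L) (x₀ the left endpoint), so the inequality holds for all u iff (1−α)(π/L)² ≥ α − c, i.e. α ≤ ((π/L)² + c)/((π/L)² + 1) = (1 + c(L/π)²)/(1 + (L/π)²). (Direct route, valid since c ≤ 0: Poincaré gives c∫u² ≥ c(L/π)²∫(u')², so a(u,u) ≥ (1 + c(L/π)²)∫(u')², while ||u||_{H^1}² ≤ (1 + (L/π)²)∫(u')²; dividing yields the same α.) With (π/L)² = π^2/25 and c = -1/6, the largest admissible constant is α = ((π/L)² + c)/((π/L)² + 1).
Simplifying, α = (-25/6 + π^2)/(π^2 + 25).


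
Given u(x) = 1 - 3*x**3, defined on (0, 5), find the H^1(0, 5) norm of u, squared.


||u||_{H^1}^2 = 2101945/14

The H^1 norm (squared) on an interval (0, L) is
  ||u||_{H^1}^2 = ∫_0^L u(x)^2 dx + ∫_0^L u'(x)^2 dx.
Compute u'(x) = -9*x**2.
Then u(x)^2 = 9*x**6 - 6*x**3 + 1 and u'(x)^2 = 81*x**4.
Integrate each monomial from 0 to 5 using ∫_0^5 c·x^n dx = c·5^(n+1)/(n+1):
  ∫_0^5 u(x)^2 dx = ∫_0^5 (9*x^6 - 6*x^3 + 1) dx. Term by term:
    ∫_0^5 9*x^6 dx = 703125/7;  ∫_0^5 -6*x^3 dx = -1875/2;  ∫_0^5 1 dx = 5.
  Sum: 703125/7 − 1875/2 + 5 = 1393195/14.
  ∫_0^5 u'(x)^2 dx = ∫_0^5 (81*x^4) dx. Term by term:
    ∫_0^5 81*x^4 dx = 50625.
Adding: ||u||_{H^1}^2 = 1393195/14 + 50625 = 2101945/14.


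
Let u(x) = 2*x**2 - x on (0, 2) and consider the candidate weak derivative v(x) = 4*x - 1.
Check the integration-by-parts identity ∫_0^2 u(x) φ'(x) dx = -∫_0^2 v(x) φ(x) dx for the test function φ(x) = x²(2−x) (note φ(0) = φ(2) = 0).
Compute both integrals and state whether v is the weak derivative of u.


LHS = -76/15, RHS = -76/15. Yes, v = u' weakly.

u(x) = 2*x**2 - x, classical derivative u'(x) = 4*x - 1.
φ(x) = x²(2−x), so φ'(x) = x*(4 - 3*x).
Note φ(0) = φ(2) = 0, so the boundary term u·φ vanishes.
LHS = ∫_0^2 u(x) φ'(x) dx = ∫_0^2 (-6*x^4 + 11*x^3 - 4*x^2) dx. Term by term:
  ∫_0^2 -6*x^4 dx = -192/5;  ∫_0^2 11*x^3 dx = 44;  ∫_0^2 -4*x^2 dx = -32/3.
Sum: -192/5 + 44 − 32/3 = -76/15.
So LHS = -76/15.
∫_0^2 v(x) φ(x) dx = ∫_0^2 (-4*x^4 + 9*x^3 - 2*x^2) dx. Term by term:
  ∫_0^2 -4*x^4 dx = -128/5;  ∫_0^2 9*x^3 dx = 36;  ∫_0^2 -2*x^2 dx = -16/3.
Sum: -128/5 + 36 − 16/3 = 76/15.
So RHS = -∫_0^2 v(x) φ(x) dx = -76/15.
LHS = RHS, so the identity holds for this test φ.
Moreover u is smooth here and v(x) = u'(x) = 4*x - 1 pointwise, so the identity holds for every test function. Hence v is the weak derivative of u.


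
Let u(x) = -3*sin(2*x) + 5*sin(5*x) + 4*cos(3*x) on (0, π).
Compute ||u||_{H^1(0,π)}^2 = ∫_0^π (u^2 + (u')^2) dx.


||u||_{H^1(0,π)}^2 = 192 + 855*π/2

u'(x) = -12*sin(3*x) - 6*cos(2*x) + 25*cos(5*x).
Expand u² and (u')² and integrate term by term on (0, π), using: for integers n ≥ 1, ∫_0^π sin²(nx) dx = ∫_0^π cos²(nx) dx = π/2; for n ≠ n', ∫_0^π sin(nx)sin(n'x) dx = ∫_0^π cos(nx)cos(n'x) dx = 0; and by product-to-sum, ∫_0^π sin(nx)cos(n'x) dx = ½∫_0^π [sin((n+n')x) + sin((n−n')x)] dx, which is 0 when n+n' is even and 2n/(n²−n'²) when n+n' is odd (it need not vanish on (0, π)).
  u² squared terms: (-3)²·∫sin(2x)² dx = 9·π/2 = 9*π/2;  (4)²·∫cos(3x)² dx = 16·π/2 = 8*π;  (5)²·∫sin(5x)² dx = 25·π/2 = 25*π/2.
  u² cross terms: 2·(-3)·(4)·∫sin(2x)·cos(3x) dx = -24·(-4/5) = 96/5;  2·(-3)·(5)·∫sin(2x)·sin(5x) dx = -30·(0) = 0;  2·(4)·(5)·∫cos(3x)·sin(5x) dx = 40·(0) = 0.
  So ∫_0^π u² dx = 9*π/2 + 8*π + 25*π/2 + 96/5 + 0 + 0 = 96/5 + 25*π.
  (u')² squared terms: (-12)²·∫sin(3x)² dx = 144·π/2 = 72*π;  (-6)²·∫cos(2x)² dx = 36·π/2 = 18*π;  (25)²·∫cos(5x)² dx = 625·π/2 = 625*π/2.
  (u')² cross terms: 2·(-12)·(-6)·∫sin(3x)·cos(2x) dx = 144·(6/5) = 864/5;  2·(-12)·(25)·∫sin(3x)·cos(5x) dx = -600·(0) = 0;  2·(-6)·(25)·∫cos(2x)·cos(5x) dx = -300·(0) = 0.
  So ∫_0^π (u')² dx = 72*π + 18*π + 625*π/2 + 864/5 + 0 + 0 = 864/5 + 805*π/2.
||u||_{H^1}^2 = (96/5 + 25*π) + (864/5 + 805*π/2) = 192 + 855*π/2.


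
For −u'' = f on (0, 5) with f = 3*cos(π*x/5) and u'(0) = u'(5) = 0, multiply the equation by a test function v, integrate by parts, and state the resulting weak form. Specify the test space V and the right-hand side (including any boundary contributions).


V = H^1(0, 5) (no boundary constraint on v; u is determined up to an additive constant); weak form: ∫_0^5 u'v' dx = ∫_0^5 (3*cos(π*x/5)) v dx for all v ∈ V.

Multiply both sides by a test function v and integrate from 0 to 5:
  ∫_0^5 −u''(x) v(x) dx = ∫_0^5 f(x) v(x) dx.
Integrate the LHS by parts once:
  ∫_0^5 −u'' v dx = −[u'(x) v(x)]_0^5 + ∫_0^5 u'(x) v'(x) dx.
Thus ∫_0^5 u'(x) v'(x) dx = ∫_0^5 f(x) v(x) dx + [u'(x) v(x)]_0^5.
Choose V so that boundary terms are either known or forced to vanish.
u has homogeneous Neumann: u'(0) = u'(5) = 0. So [u' v]_0^5 = 0·v(5) − 0·v(0) = 0 for any v; take V = H^1(0, 5).
Weak formulation: find u (satisfying any essential BC) such that ∫_0^5 u'(x) v'(x) dx = ∫_0^5 f v dx for all v ∈ V (homogeneous Neumann, so boundary terms vanish).
Substituting f(x) = 3*cos(π*x/5), the right-hand side is ∫_0^5 (3*cos(π*x/5)) v dx.
Compatibility check (pure Neumann): taking v ≡ 1 ∈ V gives 0 = ∫_0^5 f dx + (0) − (0), i.e. ∫_0^5 f dx must equal u'(0) − u'(5) = 0. Indeed ∫_0^5 (3*cos(π*x/5)) dx = 0, so the data are compatible. The solution is then unique only up to an additive constant (fix it e.g. by requiring ∫_0^5 u dx = 0).
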